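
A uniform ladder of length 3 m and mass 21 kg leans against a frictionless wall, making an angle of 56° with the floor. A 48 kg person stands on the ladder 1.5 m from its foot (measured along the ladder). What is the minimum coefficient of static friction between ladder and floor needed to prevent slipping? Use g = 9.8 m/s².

About the foot of the ladder:
Ladder weight 21×9.8 = 205.8 N acts at 1.5 m along the ladder; its horizontal arm is 1.5·cos56° = 0.8388 m → τ = 172.6 N·m clockwise.
Person: 48×9.8 = 470.4 N at 1.5 m → arm 0.8388 m → τ = 394.6 N·m clockwise.
Wall normal N acts horizontally at the top; its moment arm is the height L sinθ = 3·sin56° = 2.487 m, counterclockwise.
Setting net torque to zero: N × 2.487 = 567.2 → N = 228.1 N.
ΣFx = 0 ⇒ f = N_wall = 228.1 N. ΣFy = 0 ⇒ N_floor = 676.2 N.
μ_min = f / N_floor = 228.1 / 676.2 = 0.337.

μ_min ≈ 0.337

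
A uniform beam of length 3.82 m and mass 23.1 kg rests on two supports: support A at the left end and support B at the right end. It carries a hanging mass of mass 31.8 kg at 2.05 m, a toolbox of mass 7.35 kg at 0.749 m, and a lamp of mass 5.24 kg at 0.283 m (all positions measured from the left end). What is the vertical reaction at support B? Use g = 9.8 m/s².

R_B ≈ 298 N

About support A:
Beam weight: 23.1 × 9.8 = 226.4 N down at 1.91 m → arm 1.91 m, τ = 226.4 × 1.91 = 432.4 N·m clockwise.
Hanging mass: 31.8 × 9.8 = 311.6 N down at 2.05 m → arm 2.05 m, τ = 311.6 × 2.05 = 638.8 N·m clockwise.
Toolbox: 7.35 × 9.8 = 72.03 N down at 0.749 m → arm 0.749 m, τ = 72.03 × 0.749 = 53.95 N·m clockwise.
Lamp: 5.24 × 9.8 = 51.35 N down at 0.283 m → arm 0.283 m, τ = 51.35 × 0.283 = 14.53 N·m clockwise.
Net load moment about support A = 1140 N·m clockwise.
Reaction R at support B is upward at 3.82 m, arm 3.82 m → moment R × 3.82 counterclockwise.
Balancing moments: R × 3.82 = 1140, giving R = 298 N.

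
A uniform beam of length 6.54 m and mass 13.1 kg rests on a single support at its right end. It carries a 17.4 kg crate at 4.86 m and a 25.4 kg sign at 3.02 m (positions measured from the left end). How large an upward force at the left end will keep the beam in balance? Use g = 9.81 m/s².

Taking torques about the right end:
Beam weight: 13.1 × 9.81 = 128.5 N down at 3.27 m → arm 3.27 m, τ = 128.5 × 3.27 = 420.2 N·m counterclockwise.
Crate: 17.4 × 9.81 = 170.7 N down at 4.86 m → arm 1.68 m, τ = 170.7 × 1.68 = 286.8 N·m counterclockwise.
Sign: 25.4 × 9.81 = 249.2 N down at 3.02 m → arm 3.52 m, τ = 249.2 × 3.52 = 877.2 N·m counterclockwise.
Net moment of the loads = 1584 N·m counterclockwise.
The upward force F acts at the left end, arm 6.54 m, giving F × 6.54 clockwise.
Setting net torque to zero: F × 6.54 = 1584 → F = 1584 / 6.54 = 242 N.

F ≈ 242 N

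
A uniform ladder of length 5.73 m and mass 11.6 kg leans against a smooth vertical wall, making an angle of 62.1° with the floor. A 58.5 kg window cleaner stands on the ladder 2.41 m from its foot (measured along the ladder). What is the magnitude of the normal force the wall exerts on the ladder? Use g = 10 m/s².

N_wall ≈ 161 N

About the foot of the ladder:
Ladder weight 11.6×10 = 116 N acts at 2.865 m along the ladder; its horizontal arm is 2.865·cos62.1° = 1.341 m → τ = 155.6 N·m clockwise.
Window cleaner: 58.5×10 = 585 N at 2.41 m → arm 1.128 m → τ = 659.9 N·m clockwise.
Wall normal N acts horizontally at the top; its moment arm is the height L sinθ = 5.73·sin62.1° = 5.064 m, counterclockwise.
Balancing moments: N × 5.064 = 815.5, giving N = 161 N.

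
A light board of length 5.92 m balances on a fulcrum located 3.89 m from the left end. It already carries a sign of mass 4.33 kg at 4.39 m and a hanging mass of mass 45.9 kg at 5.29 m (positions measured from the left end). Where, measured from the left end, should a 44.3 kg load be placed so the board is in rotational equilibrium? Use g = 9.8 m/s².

Choose the fulcrum (at 3.89 m from the left end) as the axis so the support reaction has zero arm there.
Sign: 4.33 × 9.8 = 42.43 N down at 4.39 m → arm 0.5 m, τ = 42.43 × 0.5 = 21.21 N·m clockwise.
Hanging mass: 45.9 × 9.8 = 449.8 N down at 5.29 m → arm 1.4 m, τ = 449.8 × 1.4 = 629.7 N·m clockwise.
Net moment of existing loads = 650.9 N·m clockwise.
The load weighs 44.3 × 9.8 = 434.1 N and must supply an equal counterclockwise moment, so its lever arm about the fulcrum is 650.9 / 434.1 = 1.5 m.
That puts it at 3.89 − 1.5 = 2.39 m from the left end.

x ≈ 2.39 m from the left end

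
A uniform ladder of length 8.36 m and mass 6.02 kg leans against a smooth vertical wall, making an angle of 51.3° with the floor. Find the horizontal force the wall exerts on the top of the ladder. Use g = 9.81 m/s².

Take moments about the foot of the ladder.
Ladder weight 6.02×9.81 = 59.06 N acts at 4.18 m along the ladder; its horizontal arm is 4.18·cos51.3° = 2.614 m → τ = 154.4 N·m clockwise.
Wall normal N acts horizontally at the top; its moment arm is the height L sinθ = 8.36·sin51.3° = 6.524 m, counterclockwise.
Στ = 0 ⇒ N × 6.524 = 154.4 ⇒ N = 23.7 N.

N_wall ≈ 23.7 N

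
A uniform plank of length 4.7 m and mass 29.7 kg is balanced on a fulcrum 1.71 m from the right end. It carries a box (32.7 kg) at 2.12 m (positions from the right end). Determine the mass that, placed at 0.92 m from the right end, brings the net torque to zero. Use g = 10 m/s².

Take moments about the fulcrum (at 1.71 m from the right end).
Beam weight: 29.7 × 10 = 297 N down at 2.35 m → arm 0.64 m, τ = 297 × 0.64 = 190.1 N·m counterclockwise.
Box: 32.7 × 10 = 327 N down at 2.12 m → arm 0.41 m, τ = 327 × 0.41 = 134.1 N·m counterclockwise.
Net moment of known loads = 324.2 N·m counterclockwise.
An unknown mass m at 0.92 m has arm 0.79 m; its moment is m·g·0.79 clockwise.
Setting net torque to zero: m × 10 × 0.79 = 324.2 → m = 324.2 / (10 × 0.79) = 41 kg.

m ≈ 41 kg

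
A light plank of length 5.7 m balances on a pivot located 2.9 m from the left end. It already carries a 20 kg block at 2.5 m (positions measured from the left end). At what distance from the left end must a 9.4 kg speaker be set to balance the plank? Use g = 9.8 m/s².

x ≈ 3.75 m from the left end

Sum moments about the pivot (at 2.9 m from the left end) (the support reaction has zero arm there).
Block: 20 × 9.8 = 196 N down at 2.5 m → arm 0.4 m, τ = 196 × 0.4 = 78.4 N·m counterclockwise.
Net moment of existing loads = 78.4 N·m counterclockwise.
The speaker weighs 9.4 × 9.8 = 92.12 N and must supply an equal clockwise moment, so its lever arm about the pivot is 78.4 / 92.12 = 0.851 m.
That puts it at 2.9 + 0.851 = 3.75 m from the left end.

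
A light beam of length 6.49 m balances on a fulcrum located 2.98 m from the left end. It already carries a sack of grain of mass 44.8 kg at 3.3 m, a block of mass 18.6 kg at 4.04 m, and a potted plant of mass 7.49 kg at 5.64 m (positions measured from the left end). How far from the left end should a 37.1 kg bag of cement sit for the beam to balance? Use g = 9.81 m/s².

Take moments about the fulcrum (at 2.98 m from the left end).
Sack of grain: 44.8 × 9.81 = 439.5 N down at 3.3 m → arm 0.32 m, τ = 439.5 × 0.32 = 140.6 N·m clockwise.
Block: 18.6 × 9.81 = 182.5 N down at 4.04 m → arm 1.06 m, τ = 182.5 × 1.06 = 193.5 N·m clockwise.
Potted plant: 7.49 × 9.81 = 73.48 N down at 5.64 m → arm 2.66 m, τ = 73.48 × 2.66 = 195.5 N·m clockwise.
Net moment of existing loads = 529.6 N·m clockwise.
The bag of cement weighs 37.1 × 9.81 = 364 N and must supply an equal counterclockwise moment, so its lever arm about the fulcrum is 529.6 / 364 = 1.45 m.
That puts it at 2.98 − 1.45 = 1.53 m from the left end.

x ≈ 1.53 m from the left end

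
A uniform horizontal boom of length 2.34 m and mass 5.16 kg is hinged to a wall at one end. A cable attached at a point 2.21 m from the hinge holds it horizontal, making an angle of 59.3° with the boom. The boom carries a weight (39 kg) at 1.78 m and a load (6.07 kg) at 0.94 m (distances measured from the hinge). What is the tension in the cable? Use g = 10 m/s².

T ≈ 427 N

Choose the hinge as the axis so the unknown hinge reaction has zero arm there.
Beam weight: 5.16 × 10 = 51.6 N down at 1.17 m → arm 1.17 m, τ = 51.6 × 1.17 = 60.37 N·m clockwise.
Weight: 39 × 10 = 390 N down at 1.78 m → arm 1.78 m, τ = 390 × 1.78 = 694.2 N·m clockwise.
Load: 6.07 × 10 = 60.7 N down at 0.94 m → arm 0.94 m, τ = 60.7 × 0.94 = 57.06 N·m clockwise.
Total clockwise load moment = 811.6 N·m.
The cable tension T acts at 2.21 m; only its component perpendicular to the boom, T sinθ, produces torque. sin 59.3° = 0.8599.
Balancing moments: T × 2.21 × 0.8599 = 811.6, giving T = 811.6 / 1.9 = 427 N.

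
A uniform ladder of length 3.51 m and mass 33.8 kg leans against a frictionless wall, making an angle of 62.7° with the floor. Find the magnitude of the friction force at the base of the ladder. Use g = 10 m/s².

f ≈ 87.2 N

Sum moments about the foot of the ladder (the floor normal and friction both act there and drop out).
Ladder weight 33.8×10 = 338 N acts at 1.755 m along the ladder; its horizontal arm is 1.755·cos62.7° = 0.8049 m → τ = 272.1 N·m clockwise.
Wall normal N acts horizontally at the top; its moment arm is the height L sinθ = 3.51·sin62.7° = 3.119 m, counterclockwise.
Στ = 0 ⇒ N × 3.119 = 272.1 ⇒ N = 87.2 N.
ΣFx = 0: friction at the foot balances the wall's push, so f = N_wall = 87.2 N.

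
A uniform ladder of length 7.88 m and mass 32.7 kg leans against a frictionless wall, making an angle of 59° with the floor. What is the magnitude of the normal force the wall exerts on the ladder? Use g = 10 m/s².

N_wall ≈ 98.2 N

Sum moments about the foot of the ladder (the floor normal and friction both act there and drop out).
Ladder weight 32.7×10 = 327 N acts at 3.94 m along the ladder; its horizontal arm is 3.94·cos59° = 2.029 m → τ = 663.5 N·m clockwise.
Wall normal N acts horizontally at the top; its moment arm is the height L sinθ = 7.88·sin59° = 6.754 m, counterclockwise.
Setting net torque to zero: N × 6.754 = 663.5 → N = 98.2 N.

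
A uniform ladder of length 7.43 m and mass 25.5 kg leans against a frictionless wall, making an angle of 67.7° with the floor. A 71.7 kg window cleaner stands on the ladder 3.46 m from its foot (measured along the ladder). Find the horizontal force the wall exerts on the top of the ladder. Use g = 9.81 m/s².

About the foot of the ladder:
Ladder weight 25.5×9.81 = 250.2 N acts at 3.715 m along the ladder; its horizontal arm is 3.715·cos67.7° = 1.41 m → τ = 352.8 N·m clockwise.
Window cleaner: 71.7×9.81 = 703.4 N at 3.46 m → arm 1.313 m → τ = 923.6 N·m clockwise.
Wall normal N acts horizontally at the top; its moment arm is the height L sinθ = 7.43·sin67.7° = 6.874 m, counterclockwise.
Setting net torque to zero: N × 6.874 = 1276 → N = 186 N.

N_wall ≈ 186 N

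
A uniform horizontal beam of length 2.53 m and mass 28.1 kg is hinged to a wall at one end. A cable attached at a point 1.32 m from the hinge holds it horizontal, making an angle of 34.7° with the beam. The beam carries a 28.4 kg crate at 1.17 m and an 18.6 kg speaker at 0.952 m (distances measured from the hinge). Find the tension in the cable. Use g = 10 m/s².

Taking torques about the hinge:
Beam weight: 28.1 × 10 = 281 N down at 1.265 m → arm 1.265 m, τ = 281 × 1.265 = 355.5 N·m clockwise.
Crate: 28.4 × 10 = 284 N down at 1.17 m → arm 1.17 m, τ = 284 × 1.17 = 332.3 N·m clockwise.
Speaker: 18.6 × 10 = 186 N down at 0.952 m → arm 0.952 m, τ = 186 × 0.952 = 177.1 N·m clockwise.
Total clockwise load moment = 864.9 N·m.
The cable tension T acts at 1.32 m; only its component perpendicular to the beam, T sinθ, produces torque. sin 34.7° = 0.5693.
For rotational equilibrium, T × 1.32 × 0.5693 = 864.9, so T = 864.9 / 0.7515 = 1150 N.

T ≈ 1150 N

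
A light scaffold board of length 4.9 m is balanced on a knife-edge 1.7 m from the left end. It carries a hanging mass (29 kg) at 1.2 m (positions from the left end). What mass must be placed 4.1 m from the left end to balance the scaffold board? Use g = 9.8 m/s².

Choose the knife-edge (at 1.7 m from the left end) as the axis so the support reaction has zero arm there.
Hanging mass: 29 × 9.8 = 284.2 N down at 1.2 m → arm 0.5 m, τ = 284.2 × 0.5 = 142.1 N·m counterclockwise.
Net moment of known loads = 142.1 N·m counterclockwise.
An unknown mass m at 4.1 m has arm 2.4 m; its moment is m·g·2.4 clockwise.
For rotational equilibrium, m × 9.8 × 2.4 = 142.1, so m = 142.1 / (9.8 × 2.4) = 6.04 kg.

m ≈ 6.04 kg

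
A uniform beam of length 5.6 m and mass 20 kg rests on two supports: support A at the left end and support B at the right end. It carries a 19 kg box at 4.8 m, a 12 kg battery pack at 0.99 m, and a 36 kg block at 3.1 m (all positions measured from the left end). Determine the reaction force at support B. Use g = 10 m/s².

R_B ≈ 483 N

About support A:
Beam weight: 20 × 10 = 200 N down at 2.8 m → arm 2.8 m, τ = 200 × 2.8 = 560 N·m clockwise.
Box: 19 × 10 = 190 N down at 4.8 m → arm 4.8 m, τ = 190 × 4.8 = 912 N·m clockwise.
Battery pack: 12 × 10 = 120 N down at 0.99 m → arm 0.99 m, τ = 120 × 0.99 = 118.8 N·m clockwise.
Block: 36 × 10 = 360 N down at 3.1 m → arm 3.1 m, τ = 360 × 3.1 = 1116 N·m clockwise.
Net load moment about support A = 2707 N·m clockwise.
Reaction R at support B is upward at 5.6 m, arm 5.6 m → moment R × 5.6 counterclockwise.
Balancing moments: R × 5.6 = 2707, giving R = 483 N.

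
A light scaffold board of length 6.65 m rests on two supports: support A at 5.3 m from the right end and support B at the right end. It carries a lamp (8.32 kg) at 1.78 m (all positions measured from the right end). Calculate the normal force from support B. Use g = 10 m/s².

About support A:
Lamp: 8.32 × 10 = 83.2 N down at 1.78 m → arm 3.52 m, τ = 83.2 × 3.52 = 292.9 N·m clockwise.
Net load moment about support A = 292.9 N·m clockwise.
Reaction R at support B is upward at 0 m, arm 5.3 m → moment R × 5.3 counterclockwise.
Setting net torque to zero: R × 5.3 = 292.9 → R = 55.3 N.

R_B ≈ 55.3 N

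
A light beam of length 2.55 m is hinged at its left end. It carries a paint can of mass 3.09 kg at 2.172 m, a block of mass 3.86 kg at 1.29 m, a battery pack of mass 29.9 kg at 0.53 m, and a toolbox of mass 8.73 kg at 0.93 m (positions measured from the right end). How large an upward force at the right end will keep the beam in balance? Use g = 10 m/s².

Choose the left end as the axis so the unknown pivot reaction has zero arm there.
Paint can: 3.09 × 10 = 30.9 N down at 2.172 m → arm 0.378 m, τ = 30.9 × 0.378 = 11.68 N·m clockwise.
Block: 3.86 × 10 = 38.6 N down at 1.29 m → arm 1.26 m, τ = 38.6 × 1.26 = 48.64 N·m clockwise.
Battery pack: 29.9 × 10 = 299 N down at 0.53 m → arm 2.02 m, τ = 299 × 2.02 = 604 N·m clockwise.
Toolbox: 8.73 × 10 = 87.3 N down at 0.93 m → arm 1.62 m, τ = 87.3 × 1.62 = 141.4 N·m clockwise.
Net moment of the loads = 805.7 N·m clockwise.
The upward force F acts at the right end, arm 2.55 m, giving F × 2.55 counterclockwise.
Setting net torque to zero: F × 2.55 = 805.7 → F = 805.7 / 2.55 = 316 N.

F ≈ 316 N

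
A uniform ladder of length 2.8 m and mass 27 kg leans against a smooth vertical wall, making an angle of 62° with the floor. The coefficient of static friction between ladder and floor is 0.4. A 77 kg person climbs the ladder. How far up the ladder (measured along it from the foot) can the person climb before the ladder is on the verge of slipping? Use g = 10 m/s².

Taking torques about the foot of the ladder:
Ladder weight 27×10 = 270 N acts at 1.4 m along the ladder; its horizontal arm is 1.4·cos62° = 0.6573 m → τ = 177.5 N·m clockwise.
Person weight 77×10 = 770 N at distance d → arm d·cos62° → τ = 770·d·0.4695 clockwise.
Wall normal N at the top has arm L sinθ = 2.472 m counterclockwise, so Στ = 0 gives N·2.472 = 177.5 + 361.5·d.
ΣFy = 0 ⇒ N_floor = 1040 N, so the maximum friction is μ_s·N_floor = 0.4×1040 = 416 N. ΣFx = 0 ⇒ N_wall = f, so at the slipping point N = 416 N.
Substituting: 416×2.472 = 177.5 + 361.5·d ⇒ d = (1028 − 177.5) / 361.5 = 2.35 m.

d ≈ 2.35 m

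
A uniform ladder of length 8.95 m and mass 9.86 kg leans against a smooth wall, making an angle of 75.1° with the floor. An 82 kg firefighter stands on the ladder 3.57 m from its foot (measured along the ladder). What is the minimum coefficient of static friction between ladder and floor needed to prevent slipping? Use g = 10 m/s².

μ_min ≈ 0.109

Sum moments about the foot of the ladder (the floor normal and friction both act there and drop out).
Ladder weight 9.86×10 = 98.6 N acts at 4.475 m along the ladder; its horizontal arm is 4.475·cos75.1° = 1.151 m → τ = 113.5 N·m clockwise.
Firefighter: 82×10 = 820 N at 3.57 m → arm 0.918 m → τ = 752.8 N·m clockwise.
Wall normal N acts horizontally at the top; its moment arm is the height L sinθ = 8.95·sin75.1° = 8.649 m, counterclockwise.
Setting net torque to zero: N × 8.649 = 866.3 → N = 100.2 N.
ΣFx = 0 ⇒ f = N_wall = 100.2 N. ΣFy = 0 ⇒ N_floor = 918.6 N.
μ_min = f / N_floor = 100.2 / 918.6 = 0.109.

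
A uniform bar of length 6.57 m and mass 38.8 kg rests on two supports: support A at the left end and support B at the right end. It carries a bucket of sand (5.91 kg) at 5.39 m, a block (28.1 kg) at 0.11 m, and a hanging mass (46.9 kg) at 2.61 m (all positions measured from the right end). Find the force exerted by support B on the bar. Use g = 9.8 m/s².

R_B ≈ 748 N

About support A:
Beam weight: 38.8 × 9.8 = 380.2 N down at 3.285 m → arm 3.285 m, τ = 380.2 × 3.285 = 1249 N·m clockwise.
Bucket of sand: 5.91 × 9.8 = 57.92 N down at 5.39 m → arm 1.18 m, τ = 57.92 × 1.18 = 68.35 N·m clockwise.
Block: 28.1 × 9.8 = 275.4 N down at 0.11 m → arm 6.46 m, τ = 275.4 × 6.46 = 1779 N·m clockwise.
Hanging mass: 46.9 × 9.8 = 459.6 N down at 2.61 m → arm 3.96 m, τ = 459.6 × 3.96 = 1820 N·m clockwise.
Net load moment about support A = 4916 N·m clockwise.
Reaction R at support B is upward at 0 m, arm 6.57 m → moment R × 6.57 counterclockwise.
Setting net torque to zero: R × 6.57 = 4916 → R = 748 N.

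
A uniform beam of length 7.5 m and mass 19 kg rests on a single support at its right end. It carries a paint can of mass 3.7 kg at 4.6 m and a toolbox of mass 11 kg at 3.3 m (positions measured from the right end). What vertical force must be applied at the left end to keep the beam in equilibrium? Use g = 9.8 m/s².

Taking torques about the right end:
Beam weight: 19 × 9.8 = 186.2 N down at 3.75 m → arm 3.75 m, τ = 186.2 × 3.75 = 698.2 N·m counterclockwise.
Paint can: 3.7 × 9.8 = 36.26 N down at 4.6 m → arm 4.6 m, τ = 36.26 × 4.6 = 166.8 N·m counterclockwise.
Toolbox: 11 × 9.8 = 107.8 N down at 3.3 m → arm 3.3 m, τ = 107.8 × 3.3 = 355.7 N·m counterclockwise.
Net moment of the loads = 1221 N·m counterclockwise.
The upward force F acts at the left end, arm 7.5 m, giving F × 7.5 clockwise.
Setting net torque to zero: F × 7.5 = 1221 → F = 1221 / 7.5 = 163 N.

F ≈ 163 N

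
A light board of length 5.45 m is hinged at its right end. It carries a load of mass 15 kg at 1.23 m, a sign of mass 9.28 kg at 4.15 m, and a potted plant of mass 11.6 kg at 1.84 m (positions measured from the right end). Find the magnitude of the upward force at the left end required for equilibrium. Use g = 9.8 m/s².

F ≈ 141 N

Take moments about the right end.
Load: 15 × 9.8 = 147 N down at 1.23 m → arm 1.23 m, τ = 147 × 1.23 = 180.8 N·m counterclockwise.
Sign: 9.28 × 9.8 = 90.94 N down at 4.15 m → arm 4.15 m, τ = 90.94 × 4.15 = 377.4 N·m counterclockwise.
Potted plant: 11.6 × 9.8 = 113.7 N down at 1.84 m → arm 1.84 m, τ = 113.7 × 1.84 = 209.2 N·m counterclockwise.
Net moment of the loads = 767.4 N·m counterclockwise.
The upward force F acts at the left end, arm 5.45 m, giving F × 5.45 clockwise.
Balancing moments: F × 5.45 = 767.4, giving F = 767.4 / 5.45 = 141 N.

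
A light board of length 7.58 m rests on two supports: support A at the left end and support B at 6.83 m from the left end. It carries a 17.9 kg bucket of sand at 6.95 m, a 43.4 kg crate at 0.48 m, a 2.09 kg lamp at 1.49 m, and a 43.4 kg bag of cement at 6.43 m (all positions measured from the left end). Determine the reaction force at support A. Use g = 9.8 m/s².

R_A ≈ 433 N

Taking torques about support B:
Bucket of sand: 17.9 × 9.8 = 175.4 N down at 6.95 m → arm 0.12 m, τ = 175.4 × 0.12 = 21.05 N·m clockwise.
Crate: 43.4 × 9.8 = 425.3 N down at 0.48 m → arm 6.35 m, τ = 425.3 × 6.35 = 2701 N·m counterclockwise.
Lamp: 2.09 × 9.8 = 20.48 N down at 1.49 m → arm 5.34 m, τ = 20.48 × 5.34 = 109.4 N·m counterclockwise.
Bag of cement: 43.4 × 9.8 = 425.3 N down at 6.43 m → arm 0.4 m, τ = 425.3 × 0.4 = 170.1 N·m counterclockwise.
Net load moment about support B = 2959 N·m counterclockwise.
Reaction R at support A is upward at 0 m, arm 6.83 m → moment R × 6.83 clockwise.
For rotational equilibrium, R × 6.83 = 2959, so R = 433 N.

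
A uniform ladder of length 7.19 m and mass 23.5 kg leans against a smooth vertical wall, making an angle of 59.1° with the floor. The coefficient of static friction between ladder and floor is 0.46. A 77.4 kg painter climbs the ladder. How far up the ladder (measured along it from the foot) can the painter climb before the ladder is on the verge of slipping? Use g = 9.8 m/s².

d ≈ 6.11 m

About the foot of the ladder:
Ladder weight 23.5×9.8 = 230.3 N acts at 3.595 m along the ladder; its horizontal arm is 3.595·cos59.1° = 1.846 m → τ = 425.1 N·m clockwise.
Painter weight 77.4×9.8 = 758.5 N at distance d → arm d·cos59.1° → τ = 758.5·d·0.5135 clockwise.
Wall normal N at the top has arm L sinθ = 6.169 m counterclockwise, so Στ = 0 gives N·6.169 = 425.1 + 389.5·d.
ΣFy = 0 ⇒ N_floor = 988.8 N, so the maximum friction is μ_s·N_floor = 0.46×988.8 = 454.8 N. ΣFx = 0 ⇒ N_wall = f, so at the slipping point N = 454.8 N.
Substituting: 454.8×6.169 = 425.1 + 389.5·d ⇒ d = (2806 − 425.1) / 389.5 = 6.11 m.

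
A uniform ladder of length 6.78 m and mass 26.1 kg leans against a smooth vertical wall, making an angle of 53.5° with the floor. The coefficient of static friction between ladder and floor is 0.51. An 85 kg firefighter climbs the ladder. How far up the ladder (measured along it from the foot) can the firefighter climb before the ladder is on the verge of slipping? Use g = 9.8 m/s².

d ≈ 5.07 m

About the foot of the ladder:
Ladder weight 26.1×9.8 = 255.8 N acts at 3.39 m along the ladder; its horizontal arm is 3.39·cos53.5° = 2.016 m → τ = 515.7 N·m clockwise.
Firefighter weight 85×9.8 = 833 N at distance d → arm d·cos53.5° → τ = 833·d·0.5948 clockwise.
Wall normal N at the top has arm L sinθ = 5.45 m counterclockwise, so Στ = 0 gives N·5.45 = 515.7 + 495.5·d.
ΣFy = 0 ⇒ N_floor = 1089 N, so the maximum friction is μ_s·N_floor = 0.51×1089 = 555.4 N. ΣFx = 0 ⇒ N_wall = f, so at the slipping point N = 555.4 N.
Substituting: 555.4×5.45 = 515.7 + 495.5·d ⇒ d = (3027 − 515.7) / 495.5 = 5.07 m.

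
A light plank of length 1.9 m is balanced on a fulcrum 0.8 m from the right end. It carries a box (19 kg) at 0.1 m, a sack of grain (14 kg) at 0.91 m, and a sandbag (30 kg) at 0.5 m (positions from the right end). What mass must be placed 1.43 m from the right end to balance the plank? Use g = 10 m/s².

m ≈ 33 kg

Take moments about the fulcrum (at 0.8 m from the right end).
Box: 19 × 10 = 190 N down at 0.1 m → arm 0.7 m, τ = 190 × 0.7 = 133 N·m clockwise.
Sack of grain: 14 × 10 = 140 N down at 0.91 m → arm 0.11 m, τ = 140 × 0.11 = 15.4 N·m counterclockwise.
Sandbag: 30 × 10 = 300 N down at 0.5 m → arm 0.3 m, τ = 300 × 0.3 = 90 N·m clockwise.
Net moment of known loads = 207.6 N·m clockwise.
An unknown mass m at 1.43 m has arm 0.63 m; its moment is m·g·0.63 counterclockwise.
Setting net torque to zero: m × 10 × 0.63 = 207.6 → m = 207.6 / (10 × 0.63) = 33 kg.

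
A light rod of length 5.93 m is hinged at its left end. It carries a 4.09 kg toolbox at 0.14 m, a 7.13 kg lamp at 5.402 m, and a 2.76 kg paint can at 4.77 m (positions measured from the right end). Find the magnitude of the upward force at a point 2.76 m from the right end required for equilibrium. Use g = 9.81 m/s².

F ≈ 94.8 N

Take moments about the left end.
Toolbox: 4.09 × 9.81 = 40.12 N down at 0.14 m → arm 5.79 m, τ = 40.12 × 5.79 = 232.3 N·m clockwise.
Lamp: 7.13 × 9.81 = 69.95 N down at 5.402 m → arm 0.528 m, τ = 69.95 × 0.528 = 36.93 N·m clockwise.
Paint can: 2.76 × 9.81 = 27.08 N down at 4.77 m → arm 1.16 m, τ = 27.08 × 1.16 = 31.41 N·m clockwise.
Net moment of the loads = 300.6 N·m clockwise.
The upward force F acts at a point 2.76 m from the right end, arm 3.17 m, giving F × 3.17 counterclockwise.
Στ = 0 ⇒ F × 3.17 = 300.6 ⇒ F = 300.6 / 3.17 = 94.8 N.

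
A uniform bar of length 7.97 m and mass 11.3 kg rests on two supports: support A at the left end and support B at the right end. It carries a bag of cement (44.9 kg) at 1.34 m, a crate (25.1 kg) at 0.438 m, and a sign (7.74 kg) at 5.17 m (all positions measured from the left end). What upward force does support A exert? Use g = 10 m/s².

Choose support B as the axis so its reaction then has zero moment arm.
Beam weight: 11.3 × 10 = 113 N down at 3.985 m → arm 3.985 m, τ = 113 × 3.985 = 450.3 N·m counterclockwise.
Bag of cement: 44.9 × 10 = 449 N down at 1.34 m → arm 6.63 m, τ = 449 × 6.63 = 2977 N·m counterclockwise.
Crate: 25.1 × 10 = 251 N down at 0.438 m → arm 7.532 m, τ = 251 × 7.532 = 1891 N·m counterclockwise.
Sign: 7.74 × 10 = 77.4 N down at 5.17 m → arm 2.8 m, τ = 77.4 × 2.8 = 216.7 N·m counterclockwise.
Net load moment about support B = 5535 N·m counterclockwise.
Reaction R at support A is upward at 0 m, arm 7.97 m → moment R × 7.97 clockwise.
For rotational equilibrium, R × 7.97 = 5535, so R = 694 N.

R_A ≈ 694 N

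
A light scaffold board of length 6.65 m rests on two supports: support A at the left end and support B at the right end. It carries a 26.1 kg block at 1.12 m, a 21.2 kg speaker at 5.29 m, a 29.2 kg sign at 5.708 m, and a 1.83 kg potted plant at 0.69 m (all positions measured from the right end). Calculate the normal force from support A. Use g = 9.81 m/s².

R_A ≈ 456 N

Taking torques about support B:
Block: 26.1 × 9.81 = 256 N down at 1.12 m → arm 1.12 m, τ = 256 × 1.12 = 286.7 N·m counterclockwise.
Speaker: 21.2 × 9.81 = 208 N down at 5.29 m → arm 5.29 m, τ = 208 × 5.29 = 1100 N·m counterclockwise.
Sign: 29.2 × 9.81 = 286.5 N down at 5.708 m → arm 5.708 m, τ = 286.5 × 5.708 = 1635 N·m counterclockwise.
Potted plant: 1.83 × 9.81 = 17.95 N down at 0.69 m → arm 0.69 m, τ = 17.95 × 0.69 = 12.39 N·m counterclockwise.
Net load moment about support B = 3034 N·m counterclockwise.
Reaction R at support A is upward at 6.65 m, arm 6.65 m → moment R × 6.65 clockwise.
Balancing moments: R × 6.65 = 3034, giving R = 456 N.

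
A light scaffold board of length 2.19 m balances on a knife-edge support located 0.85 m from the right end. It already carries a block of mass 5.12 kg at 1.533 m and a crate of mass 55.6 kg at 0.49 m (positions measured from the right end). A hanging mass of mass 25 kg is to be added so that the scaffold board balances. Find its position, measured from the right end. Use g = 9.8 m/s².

x ≈ 1.51 m from the right end

Choose the knife-edge support (at 0.85 m from the right end) as the axis so the support reaction has zero arm there.
Block: 5.12 × 9.8 = 50.18 N down at 1.533 m → arm 0.683 m, τ = 50.18 × 0.683 = 34.27 N·m counterclockwise.
Crate: 55.6 × 9.8 = 544.9 N down at 0.49 m → arm 0.36 m, τ = 544.9 × 0.36 = 196.2 N·m clockwise.
Net moment of existing loads = 161.9 N·m clockwise.
The hanging mass weighs 25 × 9.8 = 245 N and must supply an equal counterclockwise moment, so its lever arm about the knife-edge support is 161.9 / 245 = 0.661 m.
That puts it at 0.85 + 0.661 = 1.51 m from the right end.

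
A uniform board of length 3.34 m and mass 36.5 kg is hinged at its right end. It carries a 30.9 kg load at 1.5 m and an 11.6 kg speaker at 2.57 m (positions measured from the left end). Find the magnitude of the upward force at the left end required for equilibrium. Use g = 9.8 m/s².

F ≈ 372 N

Choose the right end as the axis so the unknown pivot reaction has zero arm there.
Beam weight: 36.5 × 9.8 = 357.7 N down at 1.67 m → arm 1.67 m, τ = 357.7 × 1.67 = 597.4 N·m counterclockwise.
Load: 30.9 × 9.8 = 302.8 N down at 1.5 m → arm 1.84 m, τ = 302.8 × 1.84 = 557.2 N·m counterclockwise.
Speaker: 11.6 × 9.8 = 113.7 N down at 2.57 m → arm 0.77 m, τ = 113.7 × 0.77 = 87.55 N·m counterclockwise.
Net moment of the loads = 1242 N·m counterclockwise.
The upward force F acts at the left end, arm 3.34 m, giving F × 3.34 clockwise.
For rotational equilibrium, F × 3.34 = 1242, so F = 1242 / 3.34 = 372 N.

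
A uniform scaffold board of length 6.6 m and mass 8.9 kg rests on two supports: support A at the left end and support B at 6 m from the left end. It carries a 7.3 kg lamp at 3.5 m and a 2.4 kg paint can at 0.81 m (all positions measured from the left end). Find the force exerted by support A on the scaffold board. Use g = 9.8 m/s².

R_A ≈ 89.4 N

Take moments about support B.
Beam weight: 8.9 × 9.8 = 87.22 N down at 3.3 m → arm 2.7 m, τ = 87.22 × 2.7 = 235.5 N·m counterclockwise.
Lamp: 7.3 × 9.8 = 71.54 N down at 3.5 m → arm 2.5 m, τ = 71.54 × 2.5 = 178.9 N·m counterclockwise.
Paint can: 2.4 × 9.8 = 23.52 N down at 0.81 m → arm 5.19 m, τ = 23.52 × 5.19 = 122.1 N·m counterclockwise.
Net load moment about support B = 536.5 N·m counterclockwise.
Reaction R at support A is upward at 0 m, arm 6 m → moment R × 6 clockwise.
Στ = 0 ⇒ R × 6 = 536.5 ⇒ R = 89.4 N.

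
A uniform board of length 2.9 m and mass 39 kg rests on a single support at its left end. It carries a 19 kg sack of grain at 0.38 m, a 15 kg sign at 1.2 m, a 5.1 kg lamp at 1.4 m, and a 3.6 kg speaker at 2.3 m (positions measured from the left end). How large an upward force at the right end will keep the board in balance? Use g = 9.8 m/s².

Choose the left end as the axis so the unknown pivot reaction has zero arm there.
Beam weight: 39 × 9.8 = 382.2 N down at 1.45 m → arm 1.45 m, τ = 382.2 × 1.45 = 554.2 N·m clockwise.
Sack of grain: 19 × 9.8 = 186.2 N down at 0.38 m → arm 0.38 m, τ = 186.2 × 0.38 = 70.76 N·m clockwise.
Sign: 15 × 9.8 = 147 N down at 1.2 m → arm 1.2 m, τ = 147 × 1.2 = 176.4 N·m clockwise.
Lamp: 5.1 × 9.8 = 49.98 N down at 1.4 m → arm 1.4 m, τ = 49.98 × 1.4 = 69.97 N·m clockwise.
Speaker: 3.6 × 9.8 = 35.28 N down at 2.3 m → arm 2.3 m, τ = 35.28 × 2.3 = 81.14 N·m clockwise.
Net moment of the loads = 952.5 N·m clockwise.
The upward force F acts at the right end, arm 2.9 m, giving F × 2.9 counterclockwise.
Balancing moments: F × 2.9 = 952.5, giving F = 952.5 / 2.9 = 328 N.

F ≈ 328 N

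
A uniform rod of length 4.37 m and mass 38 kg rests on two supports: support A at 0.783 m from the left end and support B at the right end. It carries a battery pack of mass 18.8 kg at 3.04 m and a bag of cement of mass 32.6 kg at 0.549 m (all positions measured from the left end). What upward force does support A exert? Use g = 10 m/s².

R_A ≈ 648 N

Taking torques about support B:
Beam weight: 38 × 10 = 380 N down at 2.185 m → arm 2.185 m, τ = 380 × 2.185 = 830.3 N·m counterclockwise.
Battery pack: 18.8 × 10 = 188 N down at 3.04 m → arm 1.33 m, τ = 188 × 1.33 = 250 N·m counterclockwise.
Bag of cement: 32.6 × 10 = 326 N down at 0.549 m → arm 3.821 m, τ = 326 × 3.821 = 1246 N·m counterclockwise.
Net load moment about support B = 2326 N·m counterclockwise.
Reaction R at support A is upward at 0.783 m, arm 3.587 m → moment R × 3.587 clockwise.
Στ = 0 ⇒ R × 3.587 = 2326 ⇒ R = 648 N.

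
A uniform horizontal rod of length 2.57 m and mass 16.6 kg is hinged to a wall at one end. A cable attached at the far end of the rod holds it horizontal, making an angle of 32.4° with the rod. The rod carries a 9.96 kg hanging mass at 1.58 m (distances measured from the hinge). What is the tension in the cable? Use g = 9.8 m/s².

T ≈ 264 N

Sum moments about the hinge (the unknown hinge reaction has zero arm there).
Beam weight: 16.6 × 9.8 = 162.7 N down at 1.285 m → arm 1.285 m, τ = 162.7 × 1.285 = 209.1 N·m clockwise.
Hanging mass: 9.96 × 9.8 = 97.61 N down at 1.58 m → arm 1.58 m, τ = 97.61 × 1.58 = 154.2 N·m clockwise.
Total clockwise load moment = 363.3 N·m.
The cable tension T acts at 2.57 m; only its component perpendicular to the rod, T sinθ, produces torque. sin 32.4° = 0.5358.
For rotational equilibrium, T × 2.57 × 0.5358 = 363.3, so T = 363.3 / 1.377 = 264 N.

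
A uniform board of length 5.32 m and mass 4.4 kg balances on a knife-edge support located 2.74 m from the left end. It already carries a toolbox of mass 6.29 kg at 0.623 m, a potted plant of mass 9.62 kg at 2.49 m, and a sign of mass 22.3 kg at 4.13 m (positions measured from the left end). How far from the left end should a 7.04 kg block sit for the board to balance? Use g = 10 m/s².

About the knife-edge support (at 2.74 m from the left end):
Beam weight: 4.4 × 10 = 44 N down at 2.66 m → arm 0.08 m, τ = 44 × 0.08 = 3.52 N·m counterclockwise.
Toolbox: 6.29 × 10 = 62.9 N down at 0.623 m → arm 2.117 m, τ = 62.9 × 2.117 = 133.2 N·m counterclockwise.
Potted plant: 9.62 × 10 = 96.2 N down at 2.49 m → arm 0.25 m, τ = 96.2 × 0.25 = 24.05 N·m counterclockwise.
Sign: 22.3 × 10 = 223 N down at 4.13 m → arm 1.39 m, τ = 223 × 1.39 = 310 N·m clockwise.
Net moment of existing loads = 149.2 N·m clockwise.
The block weighs 7.04 × 10 = 70.4 N and must supply an equal counterclockwise moment, so its lever arm about the knife-edge support is 149.2 / 70.4 = 2.12 m.
That puts it at 2.74 − 2.12 = 0.62 m from the left end.

x ≈ 0.62 m from the left end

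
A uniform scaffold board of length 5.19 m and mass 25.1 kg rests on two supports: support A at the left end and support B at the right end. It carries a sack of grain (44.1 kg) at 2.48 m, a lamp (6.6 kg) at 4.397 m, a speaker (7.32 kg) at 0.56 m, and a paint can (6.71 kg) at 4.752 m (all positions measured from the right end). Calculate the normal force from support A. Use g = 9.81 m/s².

R_A ≈ 453 N

Take moments about support B.
Beam weight: 25.1 × 9.81 = 246.2 N down at 2.595 m → arm 2.595 m, τ = 246.2 × 2.595 = 638.9 N·m counterclockwise.
Sack of grain: 44.1 × 9.81 = 432.6 N down at 2.48 m → arm 2.48 m, τ = 432.6 × 2.48 = 1073 N·m counterclockwise.
Lamp: 6.6 × 9.81 = 64.75 N down at 4.397 m → arm 4.397 m, τ = 64.75 × 4.397 = 284.7 N·m counterclockwise.
Speaker: 7.32 × 9.81 = 71.81 N down at 0.56 m → arm 0.56 m, τ = 71.81 × 0.56 = 40.21 N·m counterclockwise.
Paint can: 6.71 × 9.81 = 65.83 N down at 4.752 m → arm 4.752 m, τ = 65.83 × 4.752 = 312.8 N·m counterclockwise.
Net load moment about support B = 2350 N·m counterclockwise.
Reaction R at support A is upward at 5.19 m, arm 5.19 m → moment R × 5.19 clockwise.
Setting net torque to zero: R × 5.19 = 2350 → R = 453 N.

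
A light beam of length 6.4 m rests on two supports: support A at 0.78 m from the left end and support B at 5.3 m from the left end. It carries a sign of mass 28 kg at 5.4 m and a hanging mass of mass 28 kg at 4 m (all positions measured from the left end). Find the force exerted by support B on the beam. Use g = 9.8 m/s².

R_B ≈ 476 N

About support A:
Sign: 28 × 9.8 = 274.4 N down at 5.4 m → arm 4.62 m, τ = 274.4 × 4.62 = 1268 N·m clockwise.
Hanging mass: 28 × 9.8 = 274.4 N down at 4 m → arm 3.22 m, τ = 274.4 × 3.22 = 883.6 N·m clockwise.
Net load moment about support A = 2152 N·m clockwise.
Reaction R at support B is upward at 5.3 m, arm 4.52 m → moment R × 4.52 counterclockwise.
Setting net torque to zero: R × 4.52 = 2152 → R = 476 N.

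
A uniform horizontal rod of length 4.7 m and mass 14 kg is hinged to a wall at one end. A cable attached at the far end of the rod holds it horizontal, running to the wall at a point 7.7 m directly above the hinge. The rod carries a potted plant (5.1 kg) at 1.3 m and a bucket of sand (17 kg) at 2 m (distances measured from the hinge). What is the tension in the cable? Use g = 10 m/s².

T ≈ 183 N

Choose the hinge as the axis so the unknown hinge reaction has zero arm there.
Beam weight: 14 × 10 = 140 N down at 2.35 m → arm 2.35 m, τ = 140 × 2.35 = 329 N·m clockwise.
Potted plant: 5.1 × 10 = 51 N down at 1.3 m → arm 1.3 m, τ = 51 × 1.3 = 66.3 N·m clockwise.
Bucket of sand: 17 × 10 = 170 N down at 2 m → arm 2 m, τ = 170 × 2 = 340 N·m clockwise.
Total clockwise load moment = 735.3 N·m.
The cable tension T acts at 4.7 m; only its component perpendicular to the rod, T sinθ, produces torque. sinθ = h/√(h²+d²) = 7.7/√(7.7²+4.7²) = 0.8536.
For rotational equilibrium, T × 4.7 × 0.8536 = 735.3, so T = 735.3 / 4.012 = 183 N.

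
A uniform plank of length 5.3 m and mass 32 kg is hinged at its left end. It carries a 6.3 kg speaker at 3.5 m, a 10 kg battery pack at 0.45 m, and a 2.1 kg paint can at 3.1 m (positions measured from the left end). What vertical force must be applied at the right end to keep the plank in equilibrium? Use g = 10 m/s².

F ≈ 222 N

Choose the left end as the axis so the unknown pivot reaction has zero arm there.
Beam weight: 32 × 10 = 320 N down at 2.65 m → arm 2.65 m, τ = 320 × 2.65 = 848 N·m clockwise.
Speaker: 6.3 × 10 = 63 N down at 3.5 m → arm 3.5 m, τ = 63 × 3.5 = 220.5 N·m clockwise.
Battery pack: 10 × 10 = 100 N down at 0.45 m → arm 0.45 m, τ = 100 × 0.45 = 45 N·m clockwise.
Paint can: 2.1 × 10 = 21 N down at 3.1 m → arm 3.1 m, τ = 21 × 3.1 = 65.1 N·m clockwise.
Net moment of the loads = 1179 N·m clockwise.
The upward force F acts at the right end, arm 5.3 m, giving F × 5.3 counterclockwise.
Balancing moments: F × 5.3 = 1179, giving F = 1179 / 5.3 = 222 N.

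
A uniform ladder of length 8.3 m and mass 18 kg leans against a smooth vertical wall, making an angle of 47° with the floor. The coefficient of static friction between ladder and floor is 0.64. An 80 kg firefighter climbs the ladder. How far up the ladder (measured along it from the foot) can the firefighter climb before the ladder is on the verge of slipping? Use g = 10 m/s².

d ≈ 6.04 m

Taking torques about the foot of the ladder:
Ladder weight 18×10 = 180 N acts at 4.15 m along the ladder; its horizontal arm is 4.15·cos47° = 2.83 m → τ = 509.4 N·m clockwise.
Firefighter weight 80×10 = 800 N at distance d → arm d·cos47° → τ = 800·d·0.682 clockwise.
Wall normal N at the top has arm L sinθ = 6.07 m counterclockwise, so Στ = 0 gives N·6.07 = 509.4 + 545.6·d.
ΣFy = 0 ⇒ N_floor = 980 N, so the maximum friction is μ_s·N_floor = 0.64×980 = 627.2 N. ΣFx = 0 ⇒ N_wall = f, so at the slipping point N = 627.2 N.
Substituting: 627.2×6.07 = 509.4 + 545.6·d ⇒ d = (3807 − 509.4) / 545.6 = 6.04 m.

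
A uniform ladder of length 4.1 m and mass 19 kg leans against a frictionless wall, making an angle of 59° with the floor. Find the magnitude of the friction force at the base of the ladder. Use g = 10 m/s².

Taking torques about the foot of the ladder:
Ladder weight 19×10 = 190 N acts at 2.05 m along the ladder; its horizontal arm is 2.05·cos59° = 1.056 m → τ = 200.6 N·m clockwise.
Wall normal N acts horizontally at the top; its moment arm is the height L sinθ = 4.1·sin59° = 3.514 m, counterclockwise.
For rotational equilibrium, N × 3.514 = 200.6, so N = 57.1 N.
ΣFx = 0: friction at the foot balances the wall's push, so f = N_wall = 57.1 N.

f ≈ 57.1 N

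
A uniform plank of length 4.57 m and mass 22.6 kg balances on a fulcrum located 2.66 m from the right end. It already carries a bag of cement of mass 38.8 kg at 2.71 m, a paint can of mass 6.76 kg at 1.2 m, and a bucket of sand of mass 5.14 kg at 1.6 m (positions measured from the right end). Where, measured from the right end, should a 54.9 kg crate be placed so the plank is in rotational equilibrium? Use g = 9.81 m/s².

Taking torques about the fulcrum (at 2.66 m from the right end):
Beam weight: 22.6 × 9.81 = 221.7 N down at 2.285 m → arm 0.375 m, τ = 221.7 × 0.375 = 83.14 N·m clockwise.
Bag of cement: 38.8 × 9.81 = 380.6 N down at 2.71 m → arm 0.05 m, τ = 380.6 × 0.05 = 19.03 N·m counterclockwise.
Paint can: 6.76 × 9.81 = 66.32 N down at 1.2 m → arm 1.46 m, τ = 66.32 × 1.46 = 96.83 N·m clockwise.
Bucket of sand: 5.14 × 9.81 = 50.42 N down at 1.6 m → arm 1.06 m, τ = 50.42 × 1.06 = 53.45 N·m clockwise.
Net moment of existing loads = 214.4 N·m clockwise.
The crate weighs 54.9 × 9.81 = 538.6 N and must supply an equal counterclockwise moment, so its lever arm about the fulcrum is 214.4 / 538.6 = 0.398 m.
That puts it at 2.66 + 0.398 = 3.06 m from the right end.

x ≈ 3.06 m from the right end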